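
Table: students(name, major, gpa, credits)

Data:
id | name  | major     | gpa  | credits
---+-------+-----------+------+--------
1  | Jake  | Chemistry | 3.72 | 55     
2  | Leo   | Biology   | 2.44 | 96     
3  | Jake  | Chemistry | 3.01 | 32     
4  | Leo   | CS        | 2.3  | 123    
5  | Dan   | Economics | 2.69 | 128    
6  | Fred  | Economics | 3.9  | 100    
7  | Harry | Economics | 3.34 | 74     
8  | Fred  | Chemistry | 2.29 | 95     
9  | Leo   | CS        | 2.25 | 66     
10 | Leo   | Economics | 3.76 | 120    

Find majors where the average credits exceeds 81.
SELECT major, AVG(credits)
FROM students
GROUP BY major
HAVING AVG(credits) > 81

Result:
  Biology: avg=96.00
  CS: avg=94.50
  Economics: avg=105.50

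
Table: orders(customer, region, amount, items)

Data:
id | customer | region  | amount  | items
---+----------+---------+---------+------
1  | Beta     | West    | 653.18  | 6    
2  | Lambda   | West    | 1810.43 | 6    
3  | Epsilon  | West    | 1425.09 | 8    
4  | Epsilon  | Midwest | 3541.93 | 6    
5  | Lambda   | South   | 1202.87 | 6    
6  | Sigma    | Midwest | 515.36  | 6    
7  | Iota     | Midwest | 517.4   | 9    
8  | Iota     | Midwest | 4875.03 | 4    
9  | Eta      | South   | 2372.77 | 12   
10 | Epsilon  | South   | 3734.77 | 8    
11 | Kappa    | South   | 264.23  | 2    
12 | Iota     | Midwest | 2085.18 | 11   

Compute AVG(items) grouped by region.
SELECT region, AVG(items) as result
FROM orders
GROUP BY region

Result:
  Midwest: 7.20
  South: 7.00
  West: 6.67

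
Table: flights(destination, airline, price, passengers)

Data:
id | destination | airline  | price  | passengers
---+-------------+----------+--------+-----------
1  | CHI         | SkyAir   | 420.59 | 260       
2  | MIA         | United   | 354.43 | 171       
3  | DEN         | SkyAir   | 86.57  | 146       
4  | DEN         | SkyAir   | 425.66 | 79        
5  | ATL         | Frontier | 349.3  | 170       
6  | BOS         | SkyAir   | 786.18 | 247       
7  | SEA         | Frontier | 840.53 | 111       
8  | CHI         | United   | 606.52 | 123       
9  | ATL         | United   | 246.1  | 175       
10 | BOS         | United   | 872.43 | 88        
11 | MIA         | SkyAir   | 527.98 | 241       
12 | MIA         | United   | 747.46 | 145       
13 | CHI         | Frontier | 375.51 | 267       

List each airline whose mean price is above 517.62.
SELECT airline, AVG(price)
FROM flights
GROUP BY airline
HAVING AVG(price) > 517.62

Result:
  Frontier: avg=521.78
  United: avg=565.39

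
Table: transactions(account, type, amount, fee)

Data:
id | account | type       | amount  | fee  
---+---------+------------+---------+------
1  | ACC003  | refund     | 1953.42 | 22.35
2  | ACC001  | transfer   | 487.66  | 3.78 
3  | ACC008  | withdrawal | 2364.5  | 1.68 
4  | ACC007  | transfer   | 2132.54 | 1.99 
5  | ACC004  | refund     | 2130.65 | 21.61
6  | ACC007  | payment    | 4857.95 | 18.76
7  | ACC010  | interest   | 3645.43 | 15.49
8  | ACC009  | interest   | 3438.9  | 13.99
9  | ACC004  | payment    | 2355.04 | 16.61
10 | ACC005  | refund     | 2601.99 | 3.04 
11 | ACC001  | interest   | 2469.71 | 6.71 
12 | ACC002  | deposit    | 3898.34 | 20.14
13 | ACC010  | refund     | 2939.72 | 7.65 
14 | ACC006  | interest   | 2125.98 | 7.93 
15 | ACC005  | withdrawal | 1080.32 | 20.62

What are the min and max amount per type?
SELECT type, MIN(amount), MAX(amount)
FROM transactions
GROUP BY type

Result:
  deposit: min=3898.34, max=3898.34
  interest: min=2125.98, max=3645.43
  payment: min=2355.04, max=4857.95
  refund: min=1953.42, max=2939.72
  transfer: min=487.66, max=2132.54
  withdrawal: min=1080.32, max=2364.50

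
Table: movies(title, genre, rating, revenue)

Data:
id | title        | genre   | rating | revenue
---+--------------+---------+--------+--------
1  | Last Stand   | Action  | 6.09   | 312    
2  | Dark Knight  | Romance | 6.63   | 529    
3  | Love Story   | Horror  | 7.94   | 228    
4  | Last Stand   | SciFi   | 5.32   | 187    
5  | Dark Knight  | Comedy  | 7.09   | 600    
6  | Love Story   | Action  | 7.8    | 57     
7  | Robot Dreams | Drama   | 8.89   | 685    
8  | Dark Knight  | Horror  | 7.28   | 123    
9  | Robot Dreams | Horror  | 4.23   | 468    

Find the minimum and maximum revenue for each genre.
SELECT genre, MIN(revenue), MAX(revenue)
FROM movies
GROUP BY genre

Result:
  Action: min=57, max=312
  Comedy: min=600, max=600
  Drama: min=685, max=685
  Horror: min=123, max=468
  Romance: min=529, max=529
  SciFi: min=187, max=187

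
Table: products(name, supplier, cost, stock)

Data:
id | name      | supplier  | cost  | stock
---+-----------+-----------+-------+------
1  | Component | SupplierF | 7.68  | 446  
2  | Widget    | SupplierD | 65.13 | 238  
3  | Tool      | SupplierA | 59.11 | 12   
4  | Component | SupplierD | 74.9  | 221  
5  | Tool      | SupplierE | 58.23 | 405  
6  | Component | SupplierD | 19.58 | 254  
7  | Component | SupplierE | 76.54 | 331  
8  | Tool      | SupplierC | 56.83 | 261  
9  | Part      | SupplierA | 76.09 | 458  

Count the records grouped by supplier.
SELECT supplier, COUNT(*) as count
FROM products
GROUP BY supplier

Result:
  SupplierA: 2
  SupplierC: 1
  SupplierD: 3
  SupplierE: 2
  SupplierF: 1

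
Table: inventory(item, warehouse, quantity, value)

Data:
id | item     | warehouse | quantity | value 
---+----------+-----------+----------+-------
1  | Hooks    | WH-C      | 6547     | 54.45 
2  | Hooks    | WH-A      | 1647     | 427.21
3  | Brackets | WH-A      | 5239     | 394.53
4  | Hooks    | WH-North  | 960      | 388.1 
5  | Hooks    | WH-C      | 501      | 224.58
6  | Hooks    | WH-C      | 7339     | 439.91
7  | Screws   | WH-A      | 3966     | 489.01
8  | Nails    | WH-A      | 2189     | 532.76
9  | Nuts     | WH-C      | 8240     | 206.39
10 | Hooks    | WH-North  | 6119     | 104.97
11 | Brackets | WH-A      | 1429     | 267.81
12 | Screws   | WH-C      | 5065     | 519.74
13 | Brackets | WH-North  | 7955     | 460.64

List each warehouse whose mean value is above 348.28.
SELECT warehouse, AVG(value)
FROM inventory
GROUP BY warehouse
HAVING AVG(value) > 348.28

Result:
  WH-A: avg=422.26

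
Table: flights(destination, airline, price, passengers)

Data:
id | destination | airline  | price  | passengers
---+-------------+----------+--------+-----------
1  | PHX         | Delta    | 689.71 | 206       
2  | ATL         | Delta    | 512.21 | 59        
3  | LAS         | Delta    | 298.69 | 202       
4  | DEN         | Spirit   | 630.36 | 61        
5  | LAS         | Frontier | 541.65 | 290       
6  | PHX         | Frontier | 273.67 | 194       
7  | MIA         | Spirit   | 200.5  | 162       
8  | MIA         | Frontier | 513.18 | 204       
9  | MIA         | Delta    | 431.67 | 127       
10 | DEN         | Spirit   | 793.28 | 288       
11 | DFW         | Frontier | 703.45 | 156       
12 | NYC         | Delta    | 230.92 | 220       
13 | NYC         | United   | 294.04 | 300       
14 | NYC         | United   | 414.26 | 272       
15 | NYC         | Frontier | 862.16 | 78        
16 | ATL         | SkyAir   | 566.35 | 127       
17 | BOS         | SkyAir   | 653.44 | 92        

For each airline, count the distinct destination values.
SELECT airline, COUNT(DISTINCT destination)
FROM flights
GROUP BY airline

Result:
  Delta: 5 distinct
  Frontier: 5 distinct
  SkyAir: 2 distinct
  Spirit: 2 distinct
  United: 1 distinct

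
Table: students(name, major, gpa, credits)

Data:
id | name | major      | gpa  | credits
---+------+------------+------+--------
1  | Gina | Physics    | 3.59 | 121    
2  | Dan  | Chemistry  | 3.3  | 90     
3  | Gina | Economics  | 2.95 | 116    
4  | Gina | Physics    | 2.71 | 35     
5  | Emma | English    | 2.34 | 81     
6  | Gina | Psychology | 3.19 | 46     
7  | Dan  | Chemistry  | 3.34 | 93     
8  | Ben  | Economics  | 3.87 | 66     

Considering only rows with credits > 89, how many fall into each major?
SELECT major, COUNT(*)
FROM students
WHERE credits > 89
GROUP BY major

Note: WHERE filters rows before grouping.

Result:
  Chemistry: 2
  Economics: 1
  Physics: 1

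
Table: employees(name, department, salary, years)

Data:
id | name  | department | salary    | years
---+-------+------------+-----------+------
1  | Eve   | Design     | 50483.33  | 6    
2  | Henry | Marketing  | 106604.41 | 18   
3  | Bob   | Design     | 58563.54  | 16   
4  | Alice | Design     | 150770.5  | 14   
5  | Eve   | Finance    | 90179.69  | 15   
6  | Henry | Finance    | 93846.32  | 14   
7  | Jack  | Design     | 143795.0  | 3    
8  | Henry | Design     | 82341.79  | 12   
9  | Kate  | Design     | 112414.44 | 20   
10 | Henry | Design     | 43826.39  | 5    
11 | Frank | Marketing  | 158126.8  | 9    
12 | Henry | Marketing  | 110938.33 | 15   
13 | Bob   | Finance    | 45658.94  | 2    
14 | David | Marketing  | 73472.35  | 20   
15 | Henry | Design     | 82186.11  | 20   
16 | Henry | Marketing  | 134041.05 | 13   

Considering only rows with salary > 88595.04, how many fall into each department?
SELECT department, COUNT(*)
FROM employees
WHERE salary > 88595.04
GROUP BY department

Note: WHERE filters rows before grouping.

Result:
  Design: 3
  Finance: 2
  Marketing: 4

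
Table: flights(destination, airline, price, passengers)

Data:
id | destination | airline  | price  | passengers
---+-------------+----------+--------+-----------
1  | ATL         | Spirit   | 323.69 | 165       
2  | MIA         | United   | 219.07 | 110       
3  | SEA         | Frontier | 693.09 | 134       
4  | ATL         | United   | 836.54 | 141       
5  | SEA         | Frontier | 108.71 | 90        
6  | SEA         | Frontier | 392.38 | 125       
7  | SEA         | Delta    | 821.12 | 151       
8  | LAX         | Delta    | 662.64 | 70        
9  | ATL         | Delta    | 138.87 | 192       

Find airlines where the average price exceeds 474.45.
SELECT airline, AVG(price)
FROM flights
GROUP BY airline
HAVING AVG(price) > 474.45

Result:
  Delta: avg=540.88
  United: avg=527.81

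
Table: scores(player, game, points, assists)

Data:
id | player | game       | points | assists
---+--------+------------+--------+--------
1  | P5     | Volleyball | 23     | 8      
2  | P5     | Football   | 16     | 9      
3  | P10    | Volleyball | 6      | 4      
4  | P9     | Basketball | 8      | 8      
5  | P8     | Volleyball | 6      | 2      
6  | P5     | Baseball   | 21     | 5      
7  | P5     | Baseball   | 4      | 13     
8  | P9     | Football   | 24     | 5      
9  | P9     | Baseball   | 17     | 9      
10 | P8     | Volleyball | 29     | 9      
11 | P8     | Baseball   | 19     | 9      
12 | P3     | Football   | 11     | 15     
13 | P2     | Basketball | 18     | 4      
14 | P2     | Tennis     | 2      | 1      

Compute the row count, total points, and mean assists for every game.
SELECT game,
       COUNT(*) as cnt,
       SUM(points) as total_points,
       AVG(assists) as avg_assists
FROM scores
GROUP BY game

Result:
  Baseball: 4 records, 61 total points, 9.00 avg assists
  Basketball: 2 records, 26 total points, 6.00 avg assists
  Football: 3 records, 51 total points, 9.67 avg assists
  Tennis: 1 records, 2 total points, 1.00 avg assists
  Volleyball: 4 records, 64 total points, 5.75 avg assists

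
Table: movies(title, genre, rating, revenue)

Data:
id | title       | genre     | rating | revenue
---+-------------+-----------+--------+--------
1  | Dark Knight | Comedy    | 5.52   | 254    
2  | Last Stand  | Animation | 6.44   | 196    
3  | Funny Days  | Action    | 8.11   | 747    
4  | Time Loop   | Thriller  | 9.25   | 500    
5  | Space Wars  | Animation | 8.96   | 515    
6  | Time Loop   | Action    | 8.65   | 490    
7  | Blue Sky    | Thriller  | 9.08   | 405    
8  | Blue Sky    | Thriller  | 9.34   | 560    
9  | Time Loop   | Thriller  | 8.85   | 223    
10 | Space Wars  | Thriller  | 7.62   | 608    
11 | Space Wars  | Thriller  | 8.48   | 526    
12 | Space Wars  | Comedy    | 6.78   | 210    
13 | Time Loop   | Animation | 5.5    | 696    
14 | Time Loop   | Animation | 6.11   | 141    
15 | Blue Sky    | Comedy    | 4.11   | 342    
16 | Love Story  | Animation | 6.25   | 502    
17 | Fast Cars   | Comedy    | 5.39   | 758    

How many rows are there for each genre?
SELECT genre, COUNT(*) as count
FROM movies
GROUP BY genre

Result:
  Action: 2
  Animation: 5
  Comedy: 4
  Thriller: 6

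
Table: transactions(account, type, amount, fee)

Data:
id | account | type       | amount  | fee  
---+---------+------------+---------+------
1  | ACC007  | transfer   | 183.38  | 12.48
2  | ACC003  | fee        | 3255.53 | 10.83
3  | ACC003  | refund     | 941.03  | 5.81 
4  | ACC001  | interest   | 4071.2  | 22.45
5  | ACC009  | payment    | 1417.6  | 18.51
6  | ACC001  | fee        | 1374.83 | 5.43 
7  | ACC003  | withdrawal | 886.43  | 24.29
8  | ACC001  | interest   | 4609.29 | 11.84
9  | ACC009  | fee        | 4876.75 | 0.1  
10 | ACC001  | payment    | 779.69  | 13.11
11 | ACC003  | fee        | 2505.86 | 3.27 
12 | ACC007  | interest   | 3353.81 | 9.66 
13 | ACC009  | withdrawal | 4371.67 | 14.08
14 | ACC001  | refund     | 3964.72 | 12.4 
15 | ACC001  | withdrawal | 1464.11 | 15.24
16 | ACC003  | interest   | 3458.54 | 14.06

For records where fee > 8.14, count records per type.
SELECT type, COUNT(*)
FROM transactions
WHERE fee > 8.14
GROUP BY type

Note: WHERE filters rows before grouping.

Result:
  fee: 1
  interest: 4
  payment: 2
  refund: 1
  transfer: 1
  withdrawal: 3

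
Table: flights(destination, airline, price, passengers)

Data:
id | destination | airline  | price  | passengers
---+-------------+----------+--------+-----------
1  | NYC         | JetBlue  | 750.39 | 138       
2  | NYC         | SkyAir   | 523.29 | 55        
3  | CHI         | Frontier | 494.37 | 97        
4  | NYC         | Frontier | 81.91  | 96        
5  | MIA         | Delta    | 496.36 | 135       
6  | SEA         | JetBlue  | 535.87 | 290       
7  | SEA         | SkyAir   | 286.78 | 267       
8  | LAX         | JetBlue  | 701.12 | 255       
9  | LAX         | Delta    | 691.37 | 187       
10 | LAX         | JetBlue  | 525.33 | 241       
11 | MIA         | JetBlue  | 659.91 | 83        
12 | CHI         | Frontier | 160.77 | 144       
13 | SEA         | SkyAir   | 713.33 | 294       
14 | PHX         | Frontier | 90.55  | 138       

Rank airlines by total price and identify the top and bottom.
SELECT airline, SUM(price)
FROM flights
GROUP BY airline
ORDER BY SUM(price)

All groups:
  Frontier: 827.60
  Delta: 1187.73
  SkyAir: 1523.40
  JetBlue: 3172.62

Highest: JetBlue (3172.62)
Lowest: Frontier (827.60)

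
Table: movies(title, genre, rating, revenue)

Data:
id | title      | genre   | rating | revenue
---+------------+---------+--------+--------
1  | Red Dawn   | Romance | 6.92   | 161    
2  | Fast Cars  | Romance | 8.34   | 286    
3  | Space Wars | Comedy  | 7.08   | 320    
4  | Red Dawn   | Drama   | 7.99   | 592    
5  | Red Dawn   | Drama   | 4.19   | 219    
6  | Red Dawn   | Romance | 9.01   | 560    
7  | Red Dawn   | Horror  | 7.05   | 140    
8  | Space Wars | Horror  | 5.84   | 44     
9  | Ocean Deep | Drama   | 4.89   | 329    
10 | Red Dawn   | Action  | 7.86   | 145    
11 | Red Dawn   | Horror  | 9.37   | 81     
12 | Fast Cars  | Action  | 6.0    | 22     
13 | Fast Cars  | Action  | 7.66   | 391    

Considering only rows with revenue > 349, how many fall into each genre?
SELECT genre, COUNT(*)
FROM movies
WHERE revenue > 349
GROUP BY genre

Note: WHERE filters rows before grouping.

Result:
  Action: 1
  Drama: 1
  Romance: 1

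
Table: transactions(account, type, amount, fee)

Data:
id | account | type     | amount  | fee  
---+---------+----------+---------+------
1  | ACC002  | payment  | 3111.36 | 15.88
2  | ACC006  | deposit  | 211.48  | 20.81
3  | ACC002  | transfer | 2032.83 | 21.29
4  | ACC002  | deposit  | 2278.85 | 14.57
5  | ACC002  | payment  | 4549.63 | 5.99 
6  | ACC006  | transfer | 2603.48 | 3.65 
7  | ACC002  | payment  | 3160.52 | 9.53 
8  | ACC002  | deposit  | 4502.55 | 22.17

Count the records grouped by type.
SELECT type, COUNT(*) as count
FROM transactions
GROUP BY type

Result:
  deposit: 3
  payment: 3
  transfer: 2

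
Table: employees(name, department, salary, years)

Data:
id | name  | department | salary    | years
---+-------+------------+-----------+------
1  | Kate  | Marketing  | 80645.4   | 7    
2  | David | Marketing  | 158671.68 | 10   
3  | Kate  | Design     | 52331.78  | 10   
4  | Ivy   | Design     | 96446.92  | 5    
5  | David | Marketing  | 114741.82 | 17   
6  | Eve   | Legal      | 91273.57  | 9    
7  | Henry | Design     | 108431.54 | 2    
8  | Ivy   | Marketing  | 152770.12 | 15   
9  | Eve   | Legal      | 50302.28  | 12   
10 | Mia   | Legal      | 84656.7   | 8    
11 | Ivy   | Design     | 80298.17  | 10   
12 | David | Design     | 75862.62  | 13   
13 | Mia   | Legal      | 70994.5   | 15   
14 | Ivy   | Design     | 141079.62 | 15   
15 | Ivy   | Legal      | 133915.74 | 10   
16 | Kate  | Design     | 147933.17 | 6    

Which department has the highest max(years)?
SELECT department, MAX(years) as val
FROM employees
GROUP BY department
ORDER BY val DESC
LIMIT 1

Result: Marketing with max(years) = 17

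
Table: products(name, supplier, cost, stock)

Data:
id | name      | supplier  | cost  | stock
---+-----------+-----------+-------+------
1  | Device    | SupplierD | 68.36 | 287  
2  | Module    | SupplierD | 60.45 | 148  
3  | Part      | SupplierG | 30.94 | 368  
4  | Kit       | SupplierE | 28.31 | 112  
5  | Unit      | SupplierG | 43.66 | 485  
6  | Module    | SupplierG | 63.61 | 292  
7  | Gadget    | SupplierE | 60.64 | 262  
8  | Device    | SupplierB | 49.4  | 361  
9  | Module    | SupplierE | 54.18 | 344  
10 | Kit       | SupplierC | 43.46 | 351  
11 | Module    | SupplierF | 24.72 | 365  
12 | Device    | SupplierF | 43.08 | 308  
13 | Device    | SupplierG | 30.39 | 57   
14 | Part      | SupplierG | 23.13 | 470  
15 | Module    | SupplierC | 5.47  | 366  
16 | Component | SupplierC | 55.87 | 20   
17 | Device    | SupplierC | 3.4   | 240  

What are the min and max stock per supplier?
SELECT supplier, MIN(stock), MAX(stock)
FROM products
GROUP BY supplier

Result:
  SupplierB: min=361, max=361
  SupplierC: min=20, max=366
  SupplierD: min=148, max=287
  SupplierE: min=112, max=344
  SupplierF: min=308, max=365
  SupplierG: min=57, max=485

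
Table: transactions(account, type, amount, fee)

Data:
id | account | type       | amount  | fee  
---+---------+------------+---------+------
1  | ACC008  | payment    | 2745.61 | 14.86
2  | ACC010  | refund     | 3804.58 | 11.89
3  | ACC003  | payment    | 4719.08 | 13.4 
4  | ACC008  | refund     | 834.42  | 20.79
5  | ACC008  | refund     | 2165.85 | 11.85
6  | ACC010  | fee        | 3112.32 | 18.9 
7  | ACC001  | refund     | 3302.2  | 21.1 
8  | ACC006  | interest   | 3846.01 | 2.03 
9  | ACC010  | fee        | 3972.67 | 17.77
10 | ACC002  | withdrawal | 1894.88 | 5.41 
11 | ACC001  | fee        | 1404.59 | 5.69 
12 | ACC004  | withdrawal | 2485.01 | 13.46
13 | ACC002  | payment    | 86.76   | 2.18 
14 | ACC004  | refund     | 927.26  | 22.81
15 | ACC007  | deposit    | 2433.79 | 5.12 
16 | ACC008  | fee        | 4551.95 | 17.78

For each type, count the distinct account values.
SELECT type, COUNT(DISTINCT account)
FROM transactions
GROUP BY type

Result:
  deposit: 1 distinct
  fee: 3 distinct
  interest: 1 distinct
  payment: 3 distinct
  refund: 4 distinct
  withdrawal: 2 distinct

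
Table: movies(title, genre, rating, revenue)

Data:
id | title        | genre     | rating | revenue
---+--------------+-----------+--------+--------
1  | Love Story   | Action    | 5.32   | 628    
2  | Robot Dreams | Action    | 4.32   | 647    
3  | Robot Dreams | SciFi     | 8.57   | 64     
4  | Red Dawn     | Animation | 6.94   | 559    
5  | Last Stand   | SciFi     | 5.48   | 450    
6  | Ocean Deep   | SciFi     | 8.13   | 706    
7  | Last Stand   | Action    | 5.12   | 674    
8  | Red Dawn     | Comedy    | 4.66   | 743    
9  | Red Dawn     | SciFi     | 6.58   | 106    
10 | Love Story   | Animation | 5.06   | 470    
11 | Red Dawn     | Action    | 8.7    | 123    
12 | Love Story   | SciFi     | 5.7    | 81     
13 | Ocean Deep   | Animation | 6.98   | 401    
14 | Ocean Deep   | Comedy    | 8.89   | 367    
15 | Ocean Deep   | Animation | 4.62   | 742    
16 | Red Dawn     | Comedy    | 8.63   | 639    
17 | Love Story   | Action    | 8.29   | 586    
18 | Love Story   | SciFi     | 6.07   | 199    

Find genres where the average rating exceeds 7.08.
SELECT genre, AVG(rating)
FROM movies
GROUP BY genre
HAVING AVG(rating) > 7.08

Result:
  Comedy: avg=7.39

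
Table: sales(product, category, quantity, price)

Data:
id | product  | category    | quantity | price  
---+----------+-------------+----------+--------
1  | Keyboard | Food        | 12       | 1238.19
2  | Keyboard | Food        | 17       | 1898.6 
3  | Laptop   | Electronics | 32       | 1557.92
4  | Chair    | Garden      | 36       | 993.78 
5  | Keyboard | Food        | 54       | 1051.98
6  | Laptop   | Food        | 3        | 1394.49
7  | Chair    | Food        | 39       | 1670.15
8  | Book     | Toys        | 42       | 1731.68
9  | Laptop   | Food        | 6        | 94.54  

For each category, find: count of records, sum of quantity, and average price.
SELECT category,
       COUNT(*) as cnt,
       SUM(quantity) as total_quantity,
       AVG(price) as avg_price
FROM sales
GROUP BY category

Result:
  Electronics: 1 records, 32 total quantity, 1557.92 avg price
  Food: 6 records, 131 total quantity, 1224.66 avg price
  Garden: 1 records, 36 total quantity, 993.78 avg price
  Toys: 1 records, 42 total quantity, 1731.68 avg price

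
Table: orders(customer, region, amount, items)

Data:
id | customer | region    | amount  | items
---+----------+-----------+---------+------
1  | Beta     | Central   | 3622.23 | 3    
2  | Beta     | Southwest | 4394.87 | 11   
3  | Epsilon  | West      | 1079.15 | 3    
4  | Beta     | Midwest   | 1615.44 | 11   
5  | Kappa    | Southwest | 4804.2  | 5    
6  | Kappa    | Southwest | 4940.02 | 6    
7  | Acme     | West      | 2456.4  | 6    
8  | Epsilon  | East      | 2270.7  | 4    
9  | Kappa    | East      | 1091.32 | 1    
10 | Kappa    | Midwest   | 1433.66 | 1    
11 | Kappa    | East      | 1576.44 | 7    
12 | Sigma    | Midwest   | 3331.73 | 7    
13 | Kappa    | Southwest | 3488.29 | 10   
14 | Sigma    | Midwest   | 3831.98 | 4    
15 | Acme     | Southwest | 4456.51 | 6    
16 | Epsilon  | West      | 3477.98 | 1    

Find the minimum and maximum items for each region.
SELECT region, MIN(items), MAX(items)
FROM orders
GROUP BY region

Result:
  Central: min=3, max=3
  East: min=1, max=7
  Midwest: min=1, max=11
  Southwest: min=5, max=11
  West: min=1, max=6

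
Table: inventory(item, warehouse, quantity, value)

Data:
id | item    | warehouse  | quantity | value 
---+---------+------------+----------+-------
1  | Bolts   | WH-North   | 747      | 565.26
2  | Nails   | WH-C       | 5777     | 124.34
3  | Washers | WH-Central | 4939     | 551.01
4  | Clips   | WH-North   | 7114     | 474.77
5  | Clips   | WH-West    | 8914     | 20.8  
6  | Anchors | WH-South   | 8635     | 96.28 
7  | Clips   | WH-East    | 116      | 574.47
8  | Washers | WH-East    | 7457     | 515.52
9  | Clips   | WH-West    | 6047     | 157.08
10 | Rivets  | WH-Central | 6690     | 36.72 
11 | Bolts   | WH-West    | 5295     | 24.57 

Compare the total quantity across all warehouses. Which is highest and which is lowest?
SELECT warehouse, SUM(quantity)
FROM inventory
GROUP BY warehouse
ORDER BY SUM(quantity)

All groups:
  WH-C: 5777
  WH-East: 7573
  WH-North: 7861
  WH-South: 8635
  WH-Central: 11629
  WH-West: 20256

Highest: WH-West (20256)
Lowest: WH-C (5777)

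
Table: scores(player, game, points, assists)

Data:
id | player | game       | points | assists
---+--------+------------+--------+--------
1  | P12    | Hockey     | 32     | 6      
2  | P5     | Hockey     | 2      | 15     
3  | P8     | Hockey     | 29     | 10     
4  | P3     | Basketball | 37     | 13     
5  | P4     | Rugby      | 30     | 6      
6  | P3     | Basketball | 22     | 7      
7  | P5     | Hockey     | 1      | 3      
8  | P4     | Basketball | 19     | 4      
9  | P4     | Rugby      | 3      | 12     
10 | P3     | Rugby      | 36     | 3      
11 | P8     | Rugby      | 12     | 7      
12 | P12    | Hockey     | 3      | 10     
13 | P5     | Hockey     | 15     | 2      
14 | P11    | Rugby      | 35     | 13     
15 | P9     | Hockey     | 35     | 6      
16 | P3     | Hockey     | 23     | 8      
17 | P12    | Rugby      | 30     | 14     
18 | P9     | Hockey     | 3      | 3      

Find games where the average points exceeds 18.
SELECT game, AVG(points)
FROM scores
GROUP BY game
HAVING AVG(points) > 18

Result:
  Basketball: avg=26.00
  Rugby: avg=24.33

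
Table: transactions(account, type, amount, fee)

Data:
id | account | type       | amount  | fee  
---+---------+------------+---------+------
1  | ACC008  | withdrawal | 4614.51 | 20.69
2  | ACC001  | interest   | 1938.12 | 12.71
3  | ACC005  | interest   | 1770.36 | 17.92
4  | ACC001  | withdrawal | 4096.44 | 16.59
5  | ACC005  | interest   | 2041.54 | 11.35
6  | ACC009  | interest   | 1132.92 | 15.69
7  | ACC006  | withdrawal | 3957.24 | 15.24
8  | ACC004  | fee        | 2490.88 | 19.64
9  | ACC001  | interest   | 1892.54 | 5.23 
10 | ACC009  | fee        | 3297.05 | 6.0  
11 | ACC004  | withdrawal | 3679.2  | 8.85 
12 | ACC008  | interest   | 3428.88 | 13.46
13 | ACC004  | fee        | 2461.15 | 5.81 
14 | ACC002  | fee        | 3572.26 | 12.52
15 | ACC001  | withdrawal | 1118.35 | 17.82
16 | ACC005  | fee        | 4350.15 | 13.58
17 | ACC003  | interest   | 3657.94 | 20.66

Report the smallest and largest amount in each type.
SELECT type, MIN(amount), MAX(amount)
FROM transactions
GROUP BY type

Result:
  fee: min=2461.15, max=4350.15
  interest: min=1132.92, max=3657.94
  withdrawal: min=1118.35, max=4614.51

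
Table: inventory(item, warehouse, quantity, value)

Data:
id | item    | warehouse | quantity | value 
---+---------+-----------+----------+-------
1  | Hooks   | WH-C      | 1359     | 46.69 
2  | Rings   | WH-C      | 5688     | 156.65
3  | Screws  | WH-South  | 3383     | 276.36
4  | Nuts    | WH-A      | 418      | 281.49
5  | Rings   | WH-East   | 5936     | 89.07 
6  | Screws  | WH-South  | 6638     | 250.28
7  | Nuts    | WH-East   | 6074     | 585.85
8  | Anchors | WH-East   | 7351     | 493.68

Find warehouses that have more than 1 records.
SELECT warehouse, COUNT(*) as cnt
FROM inventory
GROUP BY warehouse
HAVING COUNT(*) > 1

Result:
  WH-C: 2
  WH-East: 3
  WH-South: 2

Note: HAVING filters groups after aggregation, WHERE filters rows before.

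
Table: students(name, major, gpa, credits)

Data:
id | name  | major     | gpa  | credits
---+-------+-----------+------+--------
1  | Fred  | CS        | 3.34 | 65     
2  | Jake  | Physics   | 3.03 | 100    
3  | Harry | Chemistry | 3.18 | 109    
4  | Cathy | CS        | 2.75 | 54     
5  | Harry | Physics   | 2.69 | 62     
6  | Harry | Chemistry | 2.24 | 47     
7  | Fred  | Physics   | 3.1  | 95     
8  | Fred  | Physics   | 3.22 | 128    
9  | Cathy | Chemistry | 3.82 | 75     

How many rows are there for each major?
SELECT major, COUNT(*) as count
FROM students
GROUP BY major

Result:
  CS: 2
  Chemistry: 3
  Physics: 4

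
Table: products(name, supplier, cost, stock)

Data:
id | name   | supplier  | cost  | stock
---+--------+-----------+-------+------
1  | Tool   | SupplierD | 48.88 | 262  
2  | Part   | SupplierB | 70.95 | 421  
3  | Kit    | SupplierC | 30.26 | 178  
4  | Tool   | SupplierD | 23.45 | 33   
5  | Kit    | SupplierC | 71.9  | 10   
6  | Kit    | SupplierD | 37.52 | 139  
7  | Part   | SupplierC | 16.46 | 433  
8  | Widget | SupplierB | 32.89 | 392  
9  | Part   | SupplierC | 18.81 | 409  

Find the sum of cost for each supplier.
SELECT supplier, SUM(cost) as result
FROM products
GROUP BY supplier

Result:
  SupplierB: 103.84
  SupplierC: 137.43
  SupplierD: 109.85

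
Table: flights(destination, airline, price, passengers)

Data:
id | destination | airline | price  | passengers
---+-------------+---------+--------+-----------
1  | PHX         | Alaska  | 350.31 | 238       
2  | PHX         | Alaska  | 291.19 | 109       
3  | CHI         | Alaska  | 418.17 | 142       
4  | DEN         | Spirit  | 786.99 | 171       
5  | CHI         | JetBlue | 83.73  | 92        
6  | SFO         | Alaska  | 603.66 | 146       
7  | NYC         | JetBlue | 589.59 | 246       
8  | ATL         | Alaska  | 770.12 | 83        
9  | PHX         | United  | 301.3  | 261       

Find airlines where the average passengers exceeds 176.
SELECT airline, AVG(passengers)
FROM flights
GROUP BY airline
HAVING AVG(passengers) > 176

Result:
  United: avg=261.00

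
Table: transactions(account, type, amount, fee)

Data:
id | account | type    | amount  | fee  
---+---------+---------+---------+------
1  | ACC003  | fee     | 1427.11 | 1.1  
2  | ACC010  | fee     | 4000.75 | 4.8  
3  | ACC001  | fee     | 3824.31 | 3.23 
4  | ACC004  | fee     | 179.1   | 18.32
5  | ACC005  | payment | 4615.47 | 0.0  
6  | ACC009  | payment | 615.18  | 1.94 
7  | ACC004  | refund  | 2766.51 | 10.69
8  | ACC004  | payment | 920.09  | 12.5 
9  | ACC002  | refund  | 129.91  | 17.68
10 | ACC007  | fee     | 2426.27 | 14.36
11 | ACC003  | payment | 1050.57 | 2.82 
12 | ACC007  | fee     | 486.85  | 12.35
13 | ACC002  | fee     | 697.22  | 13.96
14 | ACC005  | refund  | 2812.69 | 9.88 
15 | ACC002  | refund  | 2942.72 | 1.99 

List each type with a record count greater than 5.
SELECT type, COUNT(*) as cnt
FROM transactions
GROUP BY type
HAVING COUNT(*) > 5

Result:
  fee: 7

Note: HAVING filters groups after aggregation, WHERE filters rows before.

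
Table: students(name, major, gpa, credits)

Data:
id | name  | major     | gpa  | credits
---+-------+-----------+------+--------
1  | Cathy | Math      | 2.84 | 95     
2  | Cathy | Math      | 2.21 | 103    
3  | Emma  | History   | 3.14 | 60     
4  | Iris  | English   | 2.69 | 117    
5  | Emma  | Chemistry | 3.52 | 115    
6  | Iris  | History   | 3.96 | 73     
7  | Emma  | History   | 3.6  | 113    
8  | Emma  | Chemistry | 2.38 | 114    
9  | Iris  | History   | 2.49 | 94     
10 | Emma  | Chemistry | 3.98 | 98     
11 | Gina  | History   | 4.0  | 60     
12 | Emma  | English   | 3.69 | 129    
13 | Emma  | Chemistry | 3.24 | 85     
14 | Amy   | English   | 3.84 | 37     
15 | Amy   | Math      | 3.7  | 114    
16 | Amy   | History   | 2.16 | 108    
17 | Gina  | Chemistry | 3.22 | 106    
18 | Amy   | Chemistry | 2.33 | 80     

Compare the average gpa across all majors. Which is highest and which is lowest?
SELECT major, AVG(gpa)
FROM students
GROUP BY major
ORDER BY AVG(gpa)

All groups:
  Math: 2.92
  Chemistry: 3.11
  History: 3.23
  English: 3.41

Highest: English (3.41)
Lowest: Math (2.92)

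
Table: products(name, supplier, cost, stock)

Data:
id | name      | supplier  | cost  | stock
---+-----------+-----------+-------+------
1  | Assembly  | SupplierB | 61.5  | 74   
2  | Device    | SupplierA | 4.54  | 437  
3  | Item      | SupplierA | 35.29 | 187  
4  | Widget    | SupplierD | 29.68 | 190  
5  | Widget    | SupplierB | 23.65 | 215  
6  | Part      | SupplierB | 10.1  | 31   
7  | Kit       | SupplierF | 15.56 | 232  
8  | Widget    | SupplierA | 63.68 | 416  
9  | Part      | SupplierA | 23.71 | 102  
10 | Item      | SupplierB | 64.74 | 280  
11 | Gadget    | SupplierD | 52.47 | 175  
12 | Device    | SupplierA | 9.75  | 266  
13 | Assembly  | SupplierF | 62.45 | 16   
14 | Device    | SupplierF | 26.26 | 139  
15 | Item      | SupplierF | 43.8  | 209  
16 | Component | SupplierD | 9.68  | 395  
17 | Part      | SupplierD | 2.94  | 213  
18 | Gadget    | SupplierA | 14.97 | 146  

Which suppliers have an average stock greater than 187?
SELECT supplier, AVG(stock)
FROM products
GROUP BY supplier
HAVING AVG(stock) > 187

Result:
  SupplierA: avg=259.00
  SupplierD: avg=243.25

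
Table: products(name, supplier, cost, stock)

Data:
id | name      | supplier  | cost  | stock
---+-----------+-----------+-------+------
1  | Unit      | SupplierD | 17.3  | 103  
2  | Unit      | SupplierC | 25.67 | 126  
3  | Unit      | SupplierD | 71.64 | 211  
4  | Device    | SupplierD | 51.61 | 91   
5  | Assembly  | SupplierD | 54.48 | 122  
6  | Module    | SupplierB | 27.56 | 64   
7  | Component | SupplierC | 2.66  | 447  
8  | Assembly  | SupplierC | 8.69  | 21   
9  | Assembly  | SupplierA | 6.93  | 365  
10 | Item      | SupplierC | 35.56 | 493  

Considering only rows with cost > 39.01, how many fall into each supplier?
SELECT supplier, COUNT(*)
FROM products
WHERE cost > 39.01
GROUP BY supplier

Note: WHERE filters rows before grouping.

Result:
  SupplierD: 3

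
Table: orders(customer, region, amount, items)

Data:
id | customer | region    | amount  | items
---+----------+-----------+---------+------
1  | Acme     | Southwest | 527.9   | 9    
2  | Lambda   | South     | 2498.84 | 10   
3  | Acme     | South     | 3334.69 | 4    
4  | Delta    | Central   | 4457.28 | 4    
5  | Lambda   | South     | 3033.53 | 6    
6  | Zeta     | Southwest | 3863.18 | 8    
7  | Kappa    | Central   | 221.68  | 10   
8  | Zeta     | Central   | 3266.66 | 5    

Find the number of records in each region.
SELECT region, COUNT(*) as count
FROM orders
GROUP BY region

Result:
  Central: 3
  South: 3
  Southwest: 2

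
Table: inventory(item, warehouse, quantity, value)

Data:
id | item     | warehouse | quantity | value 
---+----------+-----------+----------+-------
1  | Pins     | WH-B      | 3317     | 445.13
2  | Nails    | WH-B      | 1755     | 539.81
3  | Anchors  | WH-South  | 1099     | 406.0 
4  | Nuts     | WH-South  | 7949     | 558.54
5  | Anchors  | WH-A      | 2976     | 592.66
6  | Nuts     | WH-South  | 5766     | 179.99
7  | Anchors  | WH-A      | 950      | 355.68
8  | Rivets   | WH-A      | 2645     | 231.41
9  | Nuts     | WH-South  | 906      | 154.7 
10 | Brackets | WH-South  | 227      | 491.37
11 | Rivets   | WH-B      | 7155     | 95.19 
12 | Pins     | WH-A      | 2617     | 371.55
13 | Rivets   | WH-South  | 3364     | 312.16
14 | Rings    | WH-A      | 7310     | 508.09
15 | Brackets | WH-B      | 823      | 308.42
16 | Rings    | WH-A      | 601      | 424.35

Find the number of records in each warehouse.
SELECT warehouse, COUNT(*) as count
FROM inventory
GROUP BY warehouse

Result:
  WH-A: 6
  WH-B: 4
  WH-South: 6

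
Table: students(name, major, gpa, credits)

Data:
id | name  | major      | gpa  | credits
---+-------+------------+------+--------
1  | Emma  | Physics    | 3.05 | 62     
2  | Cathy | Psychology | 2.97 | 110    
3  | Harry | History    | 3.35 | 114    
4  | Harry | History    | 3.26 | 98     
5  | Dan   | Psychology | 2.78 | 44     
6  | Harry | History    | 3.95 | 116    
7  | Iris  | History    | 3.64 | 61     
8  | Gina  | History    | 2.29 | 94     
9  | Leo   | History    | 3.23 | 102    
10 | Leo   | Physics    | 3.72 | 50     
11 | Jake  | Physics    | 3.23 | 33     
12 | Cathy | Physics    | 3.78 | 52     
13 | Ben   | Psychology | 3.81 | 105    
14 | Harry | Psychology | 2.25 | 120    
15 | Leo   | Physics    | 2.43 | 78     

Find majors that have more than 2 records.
SELECT major, COUNT(*) as cnt
FROM students
GROUP BY major
HAVING COUNT(*) > 2

Result:
  History: 6
  Physics: 5
  Psychology: 4

Note: HAVING filters groups after aggregation, WHERE filters rows before.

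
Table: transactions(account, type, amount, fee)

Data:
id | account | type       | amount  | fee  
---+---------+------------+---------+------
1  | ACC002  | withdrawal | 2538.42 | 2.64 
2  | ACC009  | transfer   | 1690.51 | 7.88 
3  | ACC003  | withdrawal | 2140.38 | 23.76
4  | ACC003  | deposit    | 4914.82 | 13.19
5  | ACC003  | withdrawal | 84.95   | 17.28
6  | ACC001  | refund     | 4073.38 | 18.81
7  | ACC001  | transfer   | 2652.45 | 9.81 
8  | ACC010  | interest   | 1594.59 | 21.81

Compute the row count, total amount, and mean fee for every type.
SELECT type,
       COUNT(*) as cnt,
       SUM(amount) as total_amount,
       AVG(fee) as avg_fee
FROM transactions
GROUP BY type

Result:
  deposit: 1 records, 4914.82 total amount, 13.19 avg fee
  interest: 1 records, 1594.59 total amount, 21.81 avg fee
  refund: 1 records, 4073.38 total amount, 18.81 avg fee
  transfer: 2 records, 4342.96 total amount, 8.85 avg fee
  withdrawal: 3 records, 4763.75 total amount, 14.56 avg fee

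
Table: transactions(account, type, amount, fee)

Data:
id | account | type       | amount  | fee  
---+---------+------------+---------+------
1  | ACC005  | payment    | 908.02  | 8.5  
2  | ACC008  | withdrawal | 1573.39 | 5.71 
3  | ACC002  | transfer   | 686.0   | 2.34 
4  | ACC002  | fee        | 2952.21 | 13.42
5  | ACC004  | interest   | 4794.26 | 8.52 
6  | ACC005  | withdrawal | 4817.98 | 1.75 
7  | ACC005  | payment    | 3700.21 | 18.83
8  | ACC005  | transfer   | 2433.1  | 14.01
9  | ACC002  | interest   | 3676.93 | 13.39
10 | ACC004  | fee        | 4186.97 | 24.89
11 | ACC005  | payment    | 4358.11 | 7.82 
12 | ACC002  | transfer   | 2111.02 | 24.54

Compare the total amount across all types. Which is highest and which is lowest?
SELECT type, SUM(amount)
FROM transactions
GROUP BY type
ORDER BY SUM(amount)

All groups:
  transfer: 5230.12
  withdrawal: 6391.37
  fee: 7139.18
  interest: 8471.19
  payment: 8966.34

Highest: payment (8966.34)
Lowest: transfer (5230.12)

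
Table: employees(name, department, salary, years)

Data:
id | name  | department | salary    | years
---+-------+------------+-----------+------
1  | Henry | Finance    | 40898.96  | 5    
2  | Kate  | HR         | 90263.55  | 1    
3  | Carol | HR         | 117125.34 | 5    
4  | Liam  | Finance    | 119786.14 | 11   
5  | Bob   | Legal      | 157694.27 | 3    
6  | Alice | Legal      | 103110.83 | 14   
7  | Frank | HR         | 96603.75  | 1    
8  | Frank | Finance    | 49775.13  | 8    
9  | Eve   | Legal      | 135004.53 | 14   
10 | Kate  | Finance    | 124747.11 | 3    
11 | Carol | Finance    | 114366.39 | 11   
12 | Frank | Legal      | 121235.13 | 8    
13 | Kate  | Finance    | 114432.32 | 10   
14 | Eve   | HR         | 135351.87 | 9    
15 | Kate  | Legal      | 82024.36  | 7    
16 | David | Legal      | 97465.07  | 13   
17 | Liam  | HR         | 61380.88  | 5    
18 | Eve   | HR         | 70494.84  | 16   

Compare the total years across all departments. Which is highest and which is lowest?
SELECT department, SUM(years)
FROM employees
GROUP BY department
ORDER BY SUM(years)

All groups:
  HR: 37
  Finance: 48
  Legal: 59

Highest: Legal (59)
Lowest: HR (37)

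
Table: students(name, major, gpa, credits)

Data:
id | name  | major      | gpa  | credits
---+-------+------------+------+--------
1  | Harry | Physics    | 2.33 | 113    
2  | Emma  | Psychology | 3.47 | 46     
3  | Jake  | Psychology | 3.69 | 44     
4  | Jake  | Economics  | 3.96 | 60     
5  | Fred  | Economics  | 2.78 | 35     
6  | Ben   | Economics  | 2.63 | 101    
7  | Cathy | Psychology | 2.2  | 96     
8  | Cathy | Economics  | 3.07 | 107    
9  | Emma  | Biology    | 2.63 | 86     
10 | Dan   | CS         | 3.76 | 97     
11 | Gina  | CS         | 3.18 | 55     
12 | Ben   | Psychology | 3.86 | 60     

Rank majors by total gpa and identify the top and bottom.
SELECT major, SUM(gpa)
FROM students
GROUP BY major
ORDER BY SUM(gpa)

All groups:
  Physics: 2.33
  Biology: 2.63
  CS: 6.94
  Economics: 12.44
  Psychology: 13.22

Highest: Psychology (13.22)
Lowest: Physics (2.33)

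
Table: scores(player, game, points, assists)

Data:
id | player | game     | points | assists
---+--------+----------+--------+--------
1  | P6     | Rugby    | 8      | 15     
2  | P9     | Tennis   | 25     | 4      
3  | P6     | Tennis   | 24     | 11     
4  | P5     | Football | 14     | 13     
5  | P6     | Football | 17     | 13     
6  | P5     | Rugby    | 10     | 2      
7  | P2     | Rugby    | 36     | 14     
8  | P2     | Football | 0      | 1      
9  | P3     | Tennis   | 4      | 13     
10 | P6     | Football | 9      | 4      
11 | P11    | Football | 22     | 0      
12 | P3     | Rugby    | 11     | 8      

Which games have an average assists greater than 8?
SELECT game, AVG(assists)
FROM scores
GROUP BY game
HAVING AVG(assists) > 8

Result:
  Rugby: avg=9.75
  Tennis: avg=9.33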